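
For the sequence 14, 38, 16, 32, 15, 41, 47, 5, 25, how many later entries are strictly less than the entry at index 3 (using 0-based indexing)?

3 such elements

The element at index 3 is 32.
Elements after it: 15, 41, 47, 5, 25
Those smaller than 32: 15, 5, 25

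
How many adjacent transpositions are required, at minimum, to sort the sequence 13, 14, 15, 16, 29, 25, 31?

Minimum adjacent swaps = number of inversions (each swap of adjacent out-of-order elements removes one inversion and no swap can remove more).
Count inversions — for each element, later elements that are smaller:
13: none → 0
14: none → 0
15: none → 0
16: none → 0
29: 25 → 1
25: none → 0
31: none → 0
Total inversions: 0 + 0 + 0 + 0 + 1 + 0 + 0 = 1

1 swap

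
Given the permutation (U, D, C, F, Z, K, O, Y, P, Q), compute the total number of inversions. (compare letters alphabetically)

15 out-of-order pairs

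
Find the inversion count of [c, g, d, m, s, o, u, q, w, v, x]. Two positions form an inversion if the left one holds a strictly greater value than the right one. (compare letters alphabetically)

For each element, count later entries that are smaller:
c: 0
g: 1
d: 0
m: 0
s: 2
o: 0
u: 1
q: 0
w: 1
v: 0
x: 0
Sum: 0 + 1 + 0 + 0 + 2 + 0 + 1 + 0 + 1 + 0 + 0 = 5

5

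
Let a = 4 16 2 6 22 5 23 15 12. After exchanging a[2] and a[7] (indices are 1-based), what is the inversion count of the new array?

16

Positions 2 and 7 hold 16 and 23; after swapping, the array is [4, 23, 2, 6, 22, 5, 16, 15, 12].
Sweep left to right; for each value list the smaller values that follow it:
4 → 2 → 1
23 → 2, 6, 22, 5, 16, 15, 12 → 7
2 → none → 0
6 → 5 → 1
22 → 5, 16, 15, 12 → 4
5 → none → 0
16 → 15, 12 → 2
15 → 12 → 1
12 → none → 0
Sum: 1 + 7 + 0 + 1 + 4 + 0 + 2 + 1 + 0 = 16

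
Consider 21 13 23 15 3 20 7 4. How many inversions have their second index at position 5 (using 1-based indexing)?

The element at index 5 is 3.
Elements before it: 21, 13, 23, 15
Those larger than 3: 21, 13, 23, 15

4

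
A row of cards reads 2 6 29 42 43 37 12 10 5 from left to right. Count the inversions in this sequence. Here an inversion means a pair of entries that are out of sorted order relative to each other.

18 inversions

Count, for each position, how many later elements it exceeds:
2: 0
6: 1
29: 3
42: 4
43: 4
37: 3
12: 2
10: 1
5: 0
Sum: 0 + 1 + 3 + 4 + 4 + 3 + 2 + 1 + 0 = 18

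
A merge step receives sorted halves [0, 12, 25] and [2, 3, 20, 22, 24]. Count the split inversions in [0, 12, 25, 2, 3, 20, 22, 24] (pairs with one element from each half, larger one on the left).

Count, for every r in R, how many entries of L exceed r:
r = 2: 12, 25 → 2
r = 3: 12, 25 → 2
r = 20: 25 → 1
r = 22: 25 → 1
r = 24: 25 → 1
Cross-inversions: 2 + 2 + 1 + 1 + 1 = 7

7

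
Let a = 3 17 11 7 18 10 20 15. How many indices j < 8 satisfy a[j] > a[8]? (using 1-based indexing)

3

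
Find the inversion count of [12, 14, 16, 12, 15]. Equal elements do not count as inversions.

Count, for each position, how many later elements it exceeds:
12 → none → 0
14 → 12 → 1
16 → 12, 15 → 2
12 → none → 0
15 → none → 0
Sum: 0 + 1 + 2 + 0 + 0 = 3

3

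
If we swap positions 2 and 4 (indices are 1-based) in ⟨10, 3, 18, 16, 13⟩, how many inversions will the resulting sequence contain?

5

Positions 2 and 4 hold 3 and 16; after swapping, the array is [10, 16, 18, 3, 13].
For each element, count later entries that are smaller:
10: 1
16: 2
18: 2
3: 0
13: 0
Sum: 1 + 2 + 2 + 0 + 0 = 5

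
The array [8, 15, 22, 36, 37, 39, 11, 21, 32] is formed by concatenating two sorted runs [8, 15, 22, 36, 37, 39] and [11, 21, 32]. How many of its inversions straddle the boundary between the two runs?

12 cross-inversions

Count, for every r in R, how many entries of L exceed r:
r = 11: 15, 22, 36, 37, 39 → 5
r = 21: 22, 36, 37, 39 → 4
r = 32: 36, 37, 39 → 3
Cross-inversions: 5 + 4 + 3 = 12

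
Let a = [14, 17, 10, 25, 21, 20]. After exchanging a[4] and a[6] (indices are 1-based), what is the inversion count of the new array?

Inversions: 2

Positions 4 and 6 hold 25 and 20; after swapping, the array is [14, 17, 10, 20, 21, 25].
For each element, count later entries that are smaller:
14 → 10 → 1
17 → 10 → 1
10 → none → 0
20 → none → 0
21 → none → 0
25 → none → 0
Sum: 1 + 1 + 0 + 0 + 0 + 0 = 2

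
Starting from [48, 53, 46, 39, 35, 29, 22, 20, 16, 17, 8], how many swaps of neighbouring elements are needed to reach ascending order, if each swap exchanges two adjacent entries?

53

Each adjacent swap fixes exactly one inversion, so the minimum swap count equals the number of inversions.
Count inversions — for each element, later elements that are smaller:
48: 46, 39, 35, 29, 22, 20, 16, 17, 8 → 9
53: 46, 39, 35, 29, 22, 20, 16, 17, 8 → 9
46: 39, 35, 29, 22, 20, 16, 17, 8 → 8
39: 35, 29, 22, 20, 16, 17, 8 → 7
35: 29, 22, 20, 16, 17, 8 → 6
29: 22, 20, 16, 17, 8 → 5
22: 20, 16, 17, 8 → 4
20: 16, 17, 8 → 3
16: 8 → 1
17: 8 → 1
8: none → 0
Total inversions: 9 + 9 + 8 + 7 + 6 + 5 + 4 + 3 + 1 + 1 + 0 = 53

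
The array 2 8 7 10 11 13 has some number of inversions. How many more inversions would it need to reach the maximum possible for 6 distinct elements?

14 inversions short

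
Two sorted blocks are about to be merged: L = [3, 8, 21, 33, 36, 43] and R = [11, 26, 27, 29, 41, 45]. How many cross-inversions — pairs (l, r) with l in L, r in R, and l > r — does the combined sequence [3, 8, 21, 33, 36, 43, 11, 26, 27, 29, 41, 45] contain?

Take each right-half value and tally the left-half values above it:
r = 11: 21, 33, 36, 43 → 4
r = 26: 33, 36, 43 → 3
r = 27: 33, 36, 43 → 3
r = 29: 33, 36, 43 → 3
r = 41: 43 → 1
r = 45: none → 0
Cross-inversions: 4 + 3 + 3 + 3 + 1 + 0 = 14

14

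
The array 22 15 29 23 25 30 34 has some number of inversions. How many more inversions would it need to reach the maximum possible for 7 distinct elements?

18 inversions short

Maximum inversions for 7 distinct elements is C(7, 2) = 7·6/2 = 21.
Current inversions — for each element, count later smaller elements:
22: 1
15: 0
29: 2
23: 0
25: 0
30: 0
34: 0
Current total: 1 + 0 + 2 + 0 + 0 + 0 + 0 = 3
Shortfall: 21 − 3 = 18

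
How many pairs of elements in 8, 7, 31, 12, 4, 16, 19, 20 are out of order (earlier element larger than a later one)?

Count, for each position, how many later elements it exceeds:
8: 2
7: 1
31: 5
12: 1
4: 0
16: 0
19: 0
20: 0
Sum: 2 + 1 + 5 + 1 + 0 + 0 + 0 + 0 = 9

9 inversions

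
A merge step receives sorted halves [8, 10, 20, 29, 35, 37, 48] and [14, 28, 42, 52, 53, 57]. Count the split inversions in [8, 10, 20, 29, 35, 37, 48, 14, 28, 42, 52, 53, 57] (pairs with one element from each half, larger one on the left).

Take each right-half value and tally the left-half values above it:
r = 14: 20, 29, 35, 37, 48 → 5
r = 28: 29, 35, 37, 48 → 4
r = 42: 48 → 1
r = 52: none → 0
r = 53: none → 0
r = 57: none → 0
Cross-inversions: 5 + 4 + 1 + 0 + 0 + 0 = 10

10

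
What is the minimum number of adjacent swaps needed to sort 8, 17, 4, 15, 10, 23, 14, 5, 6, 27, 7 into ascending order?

There are 27 adjacent swaps.

The minimum number of adjacent swaps to sort an array equals its inversion count, since every such swap removes exactly one inversion.
Count inversions — for each element, later elements that are smaller:
8: 4, 5, 6, 7 → 4
17: 4, 15, 10, 14, 5, 6, 7 → 7
4: none → 0
15: 10, 14, 5, 6, 7 → 5
10: 5, 6, 7 → 3
23: 14, 5, 6, 7 → 4
14: 5, 6, 7 → 3
5: none → 0
6: none → 0
27: 7 → 1
7: none → 0
Total inversions: 4 + 7 + 0 + 5 + 3 + 4 + 3 + 0 + 0 + 1 + 0 = 27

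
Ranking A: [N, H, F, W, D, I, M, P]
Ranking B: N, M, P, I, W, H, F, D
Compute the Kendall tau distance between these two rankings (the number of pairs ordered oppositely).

16 discordant pairs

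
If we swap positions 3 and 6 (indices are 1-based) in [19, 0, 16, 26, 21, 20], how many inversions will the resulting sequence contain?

6 inversions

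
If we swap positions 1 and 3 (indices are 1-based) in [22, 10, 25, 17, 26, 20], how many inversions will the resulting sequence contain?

7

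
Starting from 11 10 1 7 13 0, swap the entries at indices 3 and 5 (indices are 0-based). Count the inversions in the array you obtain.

There are 9 inversions.

Positions 3 and 5 hold 7 and 0; after swapping, the array is [11, 10, 1, 0, 13, 7].
Element-by-element contributions:
11 → 10, 1, 0, 7 → 4
10 → 1, 0, 7 → 3
1 → 0 → 1
0 → none → 0
13 → 7 → 1
7 → none → 0
Sum: 4 + 3 + 1 + 0 + 1 + 0 = 9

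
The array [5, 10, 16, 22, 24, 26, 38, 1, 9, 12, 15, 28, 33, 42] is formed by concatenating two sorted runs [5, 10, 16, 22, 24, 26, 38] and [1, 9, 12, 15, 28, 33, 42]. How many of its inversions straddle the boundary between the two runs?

Take each right-half value and tally the left-half values above it:
r = 1: 5, 10, 16, 22, 24, 26, 38 → 7
r = 9: 10, 16, 22, 24, 26, 38 → 6
r = 12: 16, 22, 24, 26, 38 → 5
r = 15: 16, 22, 24, 26, 38 → 5
r = 28: 38 → 1
r = 33: 38 → 1
r = 42: none → 0
Cross-inversions: 7 + 6 + 5 + 5 + 1 + 1 + 0 = 25

Cross-inversions: 25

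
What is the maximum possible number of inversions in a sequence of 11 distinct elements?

55 inversions

A reversed (strictly descending) arrangement makes every pair an inversion, giving C(11, 2) inversions.
C(11, 2) = 11·10/2 = 55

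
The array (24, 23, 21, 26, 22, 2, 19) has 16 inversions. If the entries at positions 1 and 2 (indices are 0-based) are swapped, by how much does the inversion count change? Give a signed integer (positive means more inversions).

-1

Positions 1 and 2 hold 23 and 21; after swapping, the array is [24, 21, 23, 26, 22, 2, 19].
Element-by-element contributions:
24 → 21, 23, 22, 2, 19 → 5
21 → 2, 19 → 2
23 → 22, 2, 19 → 3
26 → 22, 2, 19 → 3
22 → 2, 19 → 2
2 → none → 0
19 → none → 0
Sum: 5 + 2 + 3 + 3 + 2 + 0 + 0 = 15
Change: 15 − 16 = -1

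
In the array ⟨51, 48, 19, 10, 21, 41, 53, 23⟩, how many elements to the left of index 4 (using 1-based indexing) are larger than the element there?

3

The element at index 4 is 10.
Elements before it: 51, 48, 19
Those larger than 10: 51, 48, 19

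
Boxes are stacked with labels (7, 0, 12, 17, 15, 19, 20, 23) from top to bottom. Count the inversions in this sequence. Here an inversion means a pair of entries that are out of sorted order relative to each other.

Element-by-element contributions:
7 → 0 → 1
0 → none → 0
12 → none → 0
17 → 15 → 1
15 → none → 0
19 → none → 0
20 → none → 0
23 → none → 0
Sum: 1 + 0 + 0 + 1 + 0 + 0 + 0 + 0 = 2

2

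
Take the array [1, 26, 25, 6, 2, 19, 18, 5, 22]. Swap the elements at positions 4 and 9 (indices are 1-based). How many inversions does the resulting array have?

23

Positions 4 and 9 hold 6 and 22; after swapping, the array is [1, 26, 25, 22, 2, 19, 18, 5, 6].
Count, for each position, how many later elements it exceeds:
1: 0
26: 7
25: 6
22: 5
2: 0
19: 3
18: 2
5: 0
6: 0
Sum: 0 + 7 + 6 + 5 + 0 + 3 + 2 + 0 + 0 = 23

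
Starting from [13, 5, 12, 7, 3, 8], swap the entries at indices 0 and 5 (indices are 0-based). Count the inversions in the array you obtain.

Positions 0 and 5 hold 13 and 8; after swapping, the array is [8, 5, 12, 7, 3, 13].
Element-by-element contributions:
8: 3
5: 1
12: 2
7: 1
3: 0
13: 0
Sum: 3 + 1 + 2 + 1 + 0 + 0 = 7

Inversions: 7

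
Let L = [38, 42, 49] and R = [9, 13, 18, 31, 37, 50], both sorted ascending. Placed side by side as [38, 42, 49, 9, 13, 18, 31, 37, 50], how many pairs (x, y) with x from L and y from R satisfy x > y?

15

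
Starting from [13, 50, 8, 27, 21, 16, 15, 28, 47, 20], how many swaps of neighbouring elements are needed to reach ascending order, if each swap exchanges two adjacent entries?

Minimum adjacent swaps = number of inversions (each swap of adjacent out-of-order elements removes one inversion and no swap can remove more).
Count inversions — for each element, later elements that are smaller:
13: 8 → 1
50: 8, 27, 21, 16, 15, 28, 47, 20 → 8
8: none → 0
27: 21, 16, 15, 20 → 4
21: 16, 15, 20 → 3
16: 15 → 1
15: none → 0
28: 20 → 1
47: 20 → 1
20: none → 0
Total inversions: 1 + 8 + 0 + 4 + 3 + 1 + 0 + 1 + 1 + 0 = 19

19 swaps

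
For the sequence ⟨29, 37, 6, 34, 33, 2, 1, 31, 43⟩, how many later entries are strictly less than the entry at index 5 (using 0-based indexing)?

1

The element at index 5 is 2.
Elements after it: 1, 31, 43
Those smaller than 2: 1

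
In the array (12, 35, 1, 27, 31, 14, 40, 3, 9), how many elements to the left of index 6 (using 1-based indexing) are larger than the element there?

The element at index 6 is 14.
Elements before it: 12, 35, 1, 27, 31
Those larger than 14: 35, 27, 31

3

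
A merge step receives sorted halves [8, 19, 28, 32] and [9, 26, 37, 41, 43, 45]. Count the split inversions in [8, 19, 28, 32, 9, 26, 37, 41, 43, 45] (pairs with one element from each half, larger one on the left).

Cross-inversions: 5

Count, for every r in R, how many entries of L exceed r:
r = 9: 19, 28, 32 → 3
r = 26: 28, 32 → 2
r = 37: none → 0
r = 41: none → 0
r = 43: none → 0
r = 45: none → 0
Cross-inversions: 3 + 2 + 0 + 0 + 0 + 0 = 5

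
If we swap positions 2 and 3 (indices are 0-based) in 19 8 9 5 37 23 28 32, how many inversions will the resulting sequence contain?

7

Positions 2 and 3 hold 9 and 5; after swapping, the array is [19, 8, 5, 9, 37, 23, 28, 32].
Count, for each position, how many later elements it exceeds:
19: 3
8: 1
5: 0
9: 0
37: 3
23: 0
28: 0
32: 0
Sum: 3 + 1 + 0 + 0 + 3 + 0 + 0 + 0 = 7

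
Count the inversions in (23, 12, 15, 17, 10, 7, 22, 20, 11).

21

For each element, count later entries that are smaller:
23: 8
12: 3
15: 3
17: 3
10: 1
7: 0
22: 2
20: 1
11: 0
Sum: 8 + 3 + 3 + 3 + 1 + 0 + 2 + 1 + 0 = 21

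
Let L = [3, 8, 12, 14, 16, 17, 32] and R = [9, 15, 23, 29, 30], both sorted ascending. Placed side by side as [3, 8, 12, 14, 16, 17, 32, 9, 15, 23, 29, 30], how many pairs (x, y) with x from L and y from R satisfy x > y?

11

For each element r of the right run, count left-run elements greater than r:
r = 9: 12, 14, 16, 17, 32 → 5
r = 15: 16, 17, 32 → 3
r = 23: 32 → 1
r = 29: 32 → 1
r = 30: 32 → 1
Cross-inversions: 5 + 3 + 1 + 1 + 1 = 11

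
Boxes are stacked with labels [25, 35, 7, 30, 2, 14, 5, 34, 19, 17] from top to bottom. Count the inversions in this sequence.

25 inversions

For each element, count later entries that are smaller:
25 → 7, 2, 14, 5, 19, 17 → 6
35 → 7, 30, 2, 14, 5, 34, 19, 17 → 8
7 → 2, 5 → 2
30 → 2, 14, 5, 19, 17 → 5
2 → none → 0
14 → 5 → 1
5 → none → 0
34 → 19, 17 → 2
19 → 17 → 1
17 → none → 0
Sum: 6 + 8 + 2 + 5 + 0 + 1 + 0 + 2 + 1 + 0 = 25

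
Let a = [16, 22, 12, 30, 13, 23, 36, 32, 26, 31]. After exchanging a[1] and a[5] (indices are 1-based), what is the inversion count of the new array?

11

Positions 1 and 5 hold 16 and 13; after swapping, the array is [13, 22, 12, 30, 16, 23, 36, 32, 26, 31].
Element-by-element contributions:
13 → 12 → 1
22 → 12, 16 → 2
12 → none → 0
30 → 16, 23, 26 → 3
16 → none → 0
23 → none → 0
36 → 32, 26, 31 → 3
32 → 26, 31 → 2
26 → none → 0
31 → none → 0
Sum: 1 + 2 + 0 + 3 + 0 + 0 + 3 + 2 + 0 + 0 = 11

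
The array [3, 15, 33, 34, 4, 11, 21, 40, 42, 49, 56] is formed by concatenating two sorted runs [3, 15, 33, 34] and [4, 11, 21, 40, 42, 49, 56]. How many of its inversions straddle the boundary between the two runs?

8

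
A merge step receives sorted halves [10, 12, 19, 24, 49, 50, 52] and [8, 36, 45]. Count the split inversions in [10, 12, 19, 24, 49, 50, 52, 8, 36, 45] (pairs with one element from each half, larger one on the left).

13 cross-inversions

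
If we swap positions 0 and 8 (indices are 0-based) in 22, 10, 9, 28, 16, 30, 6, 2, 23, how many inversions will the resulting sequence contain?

21 inversions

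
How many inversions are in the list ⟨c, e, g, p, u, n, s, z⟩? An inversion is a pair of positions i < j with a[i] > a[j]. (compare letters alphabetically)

Count, for each position, how many later elements it exceeds:
c: 0
e: 0
g: 0
p: 1
u: 2
n: 0
s: 0
z: 0
Sum: 0 + 0 + 0 + 1 + 2 + 0 + 0 + 0 = 3

3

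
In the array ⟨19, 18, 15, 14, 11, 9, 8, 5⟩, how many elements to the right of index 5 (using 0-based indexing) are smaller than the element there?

2

The element at index 5 is 9.
Elements after it: 8, 5
Those smaller than 9: 8, 5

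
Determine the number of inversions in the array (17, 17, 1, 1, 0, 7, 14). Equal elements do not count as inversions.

Sweep left to right; for each value list the smaller values that follow it:
17 → 1, 1, 0, 7, 14 → 5
17 → 1, 1, 0, 7, 14 → 5
1 → 0 → 1
1 → 0 → 1
0 → none → 0
7 → none → 0
14 → none → 0
Sum: 5 + 5 + 1 + 1 + 0 + 0 + 0 = 12

12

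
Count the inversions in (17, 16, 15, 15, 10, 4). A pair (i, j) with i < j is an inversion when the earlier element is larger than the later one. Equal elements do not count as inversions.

Element-by-element contributions:
17 → 16, 15, 15, 10, 4 → 5
16 → 15, 15, 10, 4 → 4
15 → 10, 4 → 2
15 → 10, 4 → 2
10 → 4 → 1
4 → none → 0
Sum: 5 + 4 + 2 + 2 + 1 + 0 = 14

Inversions: 14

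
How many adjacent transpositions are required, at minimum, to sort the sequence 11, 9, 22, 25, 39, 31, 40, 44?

There are 2 adjacent swaps.

Minimum adjacent swaps = number of inversions (each swap of adjacent out-of-order elements removes one inversion and no swap can remove more).
Count inversions — for each element, later elements that are smaller:
11: 9 → 1
9: none → 0
22: none → 0
25: none → 0
39: 31 → 1
31: none → 0
40: none → 0
44: none → 0
Total inversions: 1 + 0 + 0 + 0 + 1 + 0 + 0 + 0 = 2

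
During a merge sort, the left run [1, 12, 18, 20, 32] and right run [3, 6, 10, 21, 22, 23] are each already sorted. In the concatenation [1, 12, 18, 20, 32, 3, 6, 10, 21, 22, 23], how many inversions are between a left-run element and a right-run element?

For each element r of the right run, count left-run elements greater than r:
r = 3: 12, 18, 20, 32 → 4
r = 6: 12, 18, 20, 32 → 4
r = 10: 12, 18, 20, 32 → 4
r = 21: 32 → 1
r = 22: 32 → 1
r = 23: 32 → 1
Cross-inversions: 4 + 4 + 4 + 1 + 1 + 1 = 15

15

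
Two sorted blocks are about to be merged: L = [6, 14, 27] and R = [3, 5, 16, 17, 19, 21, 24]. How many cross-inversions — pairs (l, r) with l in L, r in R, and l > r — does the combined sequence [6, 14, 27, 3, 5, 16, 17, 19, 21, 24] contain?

11 cross-inversions

Count, for every r in R, how many entries of L exceed r:
r = 3: 6, 14, 27 → 3
r = 5: 6, 14, 27 → 3
r = 16: 27 → 1
r = 17: 27 → 1
r = 19: 27 → 1
r = 21: 27 → 1
r = 24: 27 → 1
Cross-inversions: 3 + 3 + 1 + 1 + 1 + 1 + 1 = 11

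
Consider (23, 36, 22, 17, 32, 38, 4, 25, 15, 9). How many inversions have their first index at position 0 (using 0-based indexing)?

5

The element at index 0 is 23.
Elements after it: 36, 22, 17, 32, 38, 4, 25, 15, 9
Those smaller than 23: 22, 17, 4, 15, 9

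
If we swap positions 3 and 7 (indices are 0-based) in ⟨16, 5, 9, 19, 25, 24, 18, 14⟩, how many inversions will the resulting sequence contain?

Positions 3 and 7 hold 19 and 14; after swapping, the array is [16, 5, 9, 14, 25, 24, 18, 19].
Sweep left to right; for each value list the smaller values that follow it:
16: 3
5: 0
9: 0
14: 0
25: 3
24: 2
18: 0
19: 0
Sum: 3 + 0 + 0 + 0 + 3 + 2 + 0 + 0 = 8

8 inversions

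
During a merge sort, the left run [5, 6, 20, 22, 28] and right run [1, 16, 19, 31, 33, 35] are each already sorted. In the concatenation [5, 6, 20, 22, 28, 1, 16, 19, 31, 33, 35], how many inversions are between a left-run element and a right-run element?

11

Take each right-half value and tally the left-half values above it:
r = 1: 5, 6, 20, 22, 28 → 5
r = 16: 20, 22, 28 → 3
r = 19: 20, 22, 28 → 3
r = 31: none → 0
r = 33: none → 0
r = 35: none → 0
Cross-inversions: 5 + 3 + 3 + 0 + 0 + 0 = 11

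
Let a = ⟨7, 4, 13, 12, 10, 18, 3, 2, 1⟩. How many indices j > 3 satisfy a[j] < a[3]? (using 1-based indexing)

5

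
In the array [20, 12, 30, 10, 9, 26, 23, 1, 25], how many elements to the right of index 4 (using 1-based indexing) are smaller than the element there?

2 such elements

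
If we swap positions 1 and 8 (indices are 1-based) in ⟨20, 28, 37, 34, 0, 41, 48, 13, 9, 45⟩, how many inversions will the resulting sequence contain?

18 inversions

Positions 1 and 8 hold 20 and 13; after swapping, the array is [13, 28, 37, 34, 0, 41, 48, 20, 9, 45].
For each element, count later entries that are smaller:
13 → 0, 9 → 2
28 → 0, 20, 9 → 3
37 → 34, 0, 20, 9 → 4
34 → 0, 20, 9 → 3
0 → none → 0
41 → 20, 9 → 2
48 → 20, 9, 45 → 3
20 → 9 → 1
9 → none → 0
45 → none → 0
Sum: 2 + 3 + 4 + 3 + 0 + 2 + 3 + 1 + 0 + 0 = 18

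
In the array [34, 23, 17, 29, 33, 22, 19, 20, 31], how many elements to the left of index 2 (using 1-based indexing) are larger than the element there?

1

The element at index 2 is 23.
Elements before it: 34
Those larger than 23: 34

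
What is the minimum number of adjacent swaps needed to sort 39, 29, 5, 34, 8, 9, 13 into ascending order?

The minimum number of adjacent swaps to sort an array equals its inversion count, since every such swap removes exactly one inversion.
Count inversions — for each element, later elements that are smaller:
39: 29, 5, 34, 8, 9, 13 → 6
29: 5, 8, 9, 13 → 4
5: none → 0
34: 8, 9, 13 → 3
8: none → 0
9: none → 0
13: none → 0
Total inversions: 6 + 4 + 0 + 3 + 0 + 0 + 0 = 13

There are 13 swaps.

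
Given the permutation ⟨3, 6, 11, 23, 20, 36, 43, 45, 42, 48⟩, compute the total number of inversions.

Inversions: 3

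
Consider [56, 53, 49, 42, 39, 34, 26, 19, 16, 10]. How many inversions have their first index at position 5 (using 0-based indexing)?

4 such elements

The element at index 5 is 34.
Elements after it: 26, 19, 16, 10
Those smaller than 34: 26, 19, 16, 10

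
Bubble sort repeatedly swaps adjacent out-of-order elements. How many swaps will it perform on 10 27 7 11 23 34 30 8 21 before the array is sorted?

The minimum number of adjacent swaps to sort an array equals its inversion count, since every such swap removes exactly one inversion.
Count inversions — for each element, later elements that are smaller:
10: 7, 8 → 2
27: 7, 11, 23, 8, 21 → 5
7: none → 0
11: 8 → 1
23: 8, 21 → 2
34: 30, 8, 21 → 3
30: 8, 21 → 2
8: none → 0
21: none → 0
Total inversions: 2 + 5 + 0 + 1 + 2 + 3 + 2 + 0 + 0 = 15

Swaps: 15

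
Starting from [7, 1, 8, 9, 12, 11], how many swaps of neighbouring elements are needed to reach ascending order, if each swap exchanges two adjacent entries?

The minimum number of adjacent swaps to sort an array equals its inversion count, since every such swap removes exactly one inversion.
Count inversions — for each element, later elements that are smaller:
7: 1 → 1
1: none → 0
8: none → 0
9: none → 0
12: 11 → 1
11: none → 0
Total inversions: 1 + 0 + 0 + 0 + 1 + 0 = 2

2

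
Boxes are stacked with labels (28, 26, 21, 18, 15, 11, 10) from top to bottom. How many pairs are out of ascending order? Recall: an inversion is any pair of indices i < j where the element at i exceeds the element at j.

21

Sweep left to right; for each value list the smaller values that follow it:
28: 6
26: 5
21: 4
18: 3
15: 2
11: 1
10: 0
Sum: 6 + 5 + 4 + 3 + 2 + 1 + 0 = 21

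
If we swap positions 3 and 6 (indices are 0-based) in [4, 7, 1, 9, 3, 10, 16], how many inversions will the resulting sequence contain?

There are 8 inversions.

Positions 3 and 6 hold 9 and 16; after swapping, the array is [4, 7, 1, 16, 3, 10, 9].
Element-by-element contributions:
4: 2
7: 2
1: 0
16: 3
3: 0
10: 1
9: 0
Sum: 2 + 2 + 0 + 3 + 0 + 1 + 0 = 8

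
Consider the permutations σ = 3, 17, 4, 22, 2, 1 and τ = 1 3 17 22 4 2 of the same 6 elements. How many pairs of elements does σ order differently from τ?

6

Assign each item its position (1..6) in the first ordering, then rewrite the second ordering as that position sequence:
positions: 3→1, 17→2, 4→3, 22→4, 2→5, 1→6
second ordering as positions: [6, 1, 2, 4, 3, 5]
Discordant pairs = inversions in this position sequence.
6: 1, 2, 4, 3, 5 → 5
1: 0
2: 0
4: 3 → 1
3: 0
5: 0
Total: 5 + 0 + 0 + 1 + 0 + 0 = 6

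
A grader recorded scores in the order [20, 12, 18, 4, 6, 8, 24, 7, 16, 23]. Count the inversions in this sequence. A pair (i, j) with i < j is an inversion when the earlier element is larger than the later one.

20 inversions

Sweep left to right; for each value list the smaller values that follow it:
20 → 12, 18, 4, 6, 8, 7, 16 → 7
12 → 4, 6, 8, 7 → 4
18 → 4, 6, 8, 7, 16 → 5
4 → none → 0
6 → none → 0
8 → 7 → 1
24 → 7, 16, 23 → 3
7 → none → 0
16 → none → 0
23 → none → 0
Sum: 7 + 4 + 5 + 0 + 0 + 1 + 3 + 0 + 0 + 0 = 20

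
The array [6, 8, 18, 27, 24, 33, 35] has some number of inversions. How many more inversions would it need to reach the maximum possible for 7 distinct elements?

20

Maximum inversions for 7 distinct elements is C(7, 2) = 7·6/2 = 21.
Current inversions — for each element, count later smaller elements:
6: 0
8: 0
18: 0
27: 1
24: 0
33: 0
35: 0
Current total: 0 + 0 + 0 + 1 + 0 + 0 + 0 = 1
Shortfall: 21 − 1 = 20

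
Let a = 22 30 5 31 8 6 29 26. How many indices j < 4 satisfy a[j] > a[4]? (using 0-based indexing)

The element at index 4 is 8.
Elements before it: 22, 30, 5, 31
Those larger than 8: 22, 30, 31

3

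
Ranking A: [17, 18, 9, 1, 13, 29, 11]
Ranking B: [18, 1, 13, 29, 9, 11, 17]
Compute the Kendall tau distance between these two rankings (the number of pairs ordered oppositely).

Discordant pairs: 9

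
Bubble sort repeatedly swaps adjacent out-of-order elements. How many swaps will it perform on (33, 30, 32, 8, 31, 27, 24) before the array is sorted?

16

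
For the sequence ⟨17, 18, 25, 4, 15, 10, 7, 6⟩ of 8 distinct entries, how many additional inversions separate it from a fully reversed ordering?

7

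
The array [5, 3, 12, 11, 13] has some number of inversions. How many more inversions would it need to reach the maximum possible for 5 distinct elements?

8

Maximum inversions for 5 distinct elements is C(5, 2) = 5·4/2 = 10.
Current inversions — for each element, count later smaller elements:
5: 1
3: 0
12: 1
11: 0
13: 0
Current total: 1 + 0 + 1 + 0 + 0 = 2
Shortfall: 10 − 2 = 8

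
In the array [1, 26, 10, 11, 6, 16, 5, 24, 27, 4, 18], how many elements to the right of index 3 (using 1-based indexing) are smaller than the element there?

The element at index 3 is 10.
Elements after it: 11, 6, 16, 5, 24, 27, 4, 18
Those smaller than 10: 6, 5, 4

3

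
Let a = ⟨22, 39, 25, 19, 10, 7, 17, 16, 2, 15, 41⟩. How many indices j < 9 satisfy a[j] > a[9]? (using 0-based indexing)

The element at index 9 is 15.
Elements before it: 22, 39, 25, 19, 10, 7, 17, 16, 2
Those larger than 15: 22, 39, 25, 19, 17, 16

6 such elements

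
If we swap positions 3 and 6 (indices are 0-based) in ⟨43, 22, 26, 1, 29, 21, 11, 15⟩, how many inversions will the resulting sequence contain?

Positions 3 and 6 hold 1 and 11; after swapping, the array is [43, 22, 26, 11, 29, 21, 1, 15].
Sweep left to right; for each value list the smaller values that follow it:
43 → 22, 26, 11, 29, 21, 1, 15 → 7
22 → 11, 21, 1, 15 → 4
26 → 11, 21, 1, 15 → 4
11 → 1 → 1
29 → 21, 1, 15 → 3
21 → 1, 15 → 2
1 → none → 0
15 → none → 0
Sum: 7 + 4 + 4 + 1 + 3 + 2 + 0 + 0 = 21

21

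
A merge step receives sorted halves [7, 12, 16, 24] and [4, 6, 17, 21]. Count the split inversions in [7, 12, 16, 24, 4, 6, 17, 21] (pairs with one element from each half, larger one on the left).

Count, for every r in R, how many entries of L exceed r:
r = 4: 7, 12, 16, 24 → 4
r = 6: 7, 12, 16, 24 → 4
r = 17: 24 → 1
r = 21: 24 → 1
Cross-inversions: 4 + 4 + 1 + 1 = 10

10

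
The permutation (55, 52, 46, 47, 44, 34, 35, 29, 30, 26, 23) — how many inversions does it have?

Count, for each position, how many later elements it exceeds:
55 → 52, 46, 47, 44, 34, 35, 29, 30, 26, 23 → 10
52 → 46, 47, 44, 34, 35, 29, 30, 26, 23 → 9
46 → 44, 34, 35, 29, 30, 26, 23 → 7
47 → 44, 34, 35, 29, 30, 26, 23 → 7
44 → 34, 35, 29, 30, 26, 23 → 6
34 → 29, 30, 26, 23 → 4
35 → 29, 30, 26, 23 → 4
29 → 26, 23 → 2
30 → 26, 23 → 2
26 → 23 → 1
23 → none → 0
Sum: 10 + 9 + 7 + 7 + 6 + 4 + 4 + 2 + 2 + 1 + 0 = 52

52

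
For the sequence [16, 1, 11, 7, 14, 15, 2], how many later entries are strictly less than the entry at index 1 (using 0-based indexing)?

0

The element at index 1 is 1.
Elements after it: 11, 7, 14, 15, 2
None of them are smaller than 1.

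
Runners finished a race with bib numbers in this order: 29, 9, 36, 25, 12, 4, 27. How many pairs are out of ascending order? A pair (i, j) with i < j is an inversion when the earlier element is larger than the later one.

Sweep left to right; for each value list the smaller values that follow it:
29: 5
9: 1
36: 4
25: 2
12: 1
4: 0
27: 0
Sum: 5 + 1 + 4 + 2 + 1 + 0 + 0 = 13

Out-of-order pairs: 13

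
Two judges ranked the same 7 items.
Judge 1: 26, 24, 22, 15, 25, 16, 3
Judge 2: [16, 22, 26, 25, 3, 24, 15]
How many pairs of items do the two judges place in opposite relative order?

Assign each item its position (1..7) in the first ordering, then rewrite the second ordering as that position sequence:
positions: 26→1, 24→2, 22→3, 15→4, 25→5, 16→6, 3→7
second ordering as positions: [6, 3, 1, 5, 7, 2, 4]
Discordant pairs = inversions in this position sequence.
6: 3, 1, 5, 2, 4 → 5
3: 1, 2 → 2
1: 0
5: 2, 4 → 2
7: 2, 4 → 2
2: 0
4: 0
Total: 5 + 2 + 0 + 2 + 2 + 0 + 0 = 11

11 discordant pairs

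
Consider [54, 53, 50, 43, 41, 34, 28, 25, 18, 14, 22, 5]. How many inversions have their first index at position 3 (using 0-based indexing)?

8 such elements

The element at index 3 is 43.
Elements after it: 41, 34, 28, 25, 18, 14, 22, 5
Those smaller than 43: 41, 34, 28, 25, 18, 14, 22, 5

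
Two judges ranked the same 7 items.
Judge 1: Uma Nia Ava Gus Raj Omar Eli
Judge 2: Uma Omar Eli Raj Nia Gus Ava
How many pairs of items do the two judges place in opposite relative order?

Discordant pairs: 12

Assign each item its position (1..7) in the first ordering, then rewrite the second ordering as that position sequence:
positions: Uma→1, Nia→2, Ava→3, Gus→4, Raj→5, Omar→6, Eli→7
second ordering as positions: [1, 6, 7, 5, 2, 4, 3]
Discordant pairs = inversions in this position sequence.
1: 0
6: 5, 2, 4, 3 → 4
7: 5, 2, 4, 3 → 4
5: 2, 4, 3 → 3
2: 0
4: 3 → 1
3: 0
Total: 0 + 4 + 4 + 3 + 0 + 1 + 0 = 12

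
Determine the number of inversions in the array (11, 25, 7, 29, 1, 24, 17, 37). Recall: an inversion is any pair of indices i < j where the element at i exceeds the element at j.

Sweep left to right; for each value list the smaller values that follow it:
11 → 7, 1 → 2
25 → 7, 1, 24, 17 → 4
7 → 1 → 1
29 → 1, 24, 17 → 3
1 → none → 0
24 → 17 → 1
17 → none → 0
37 → none → 0
Sum: 2 + 4 + 1 + 3 + 0 + 1 + 0 + 0 = 11

There are 11 inversions.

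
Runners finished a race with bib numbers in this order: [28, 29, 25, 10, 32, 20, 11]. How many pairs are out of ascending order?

Count, for each position, how many later elements it exceeds:
28: 4
29: 4
25: 3
10: 0
32: 2
20: 1
11: 0
Sum: 4 + 4 + 3 + 0 + 2 + 1 + 0 = 14

Inversions: 14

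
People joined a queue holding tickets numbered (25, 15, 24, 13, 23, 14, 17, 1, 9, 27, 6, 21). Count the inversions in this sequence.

Sweep left to right; for each value list the smaller values that follow it:
25 → 15, 24, 13, 23, 14, 17, 1, 9, 6, 21 → 10
15 → 13, 14, 1, 9, 6 → 5
24 → 13, 23, 14, 17, 1, 9, 6, 21 → 8
13 → 1, 9, 6 → 3
23 → 14, 17, 1, 9, 6, 21 → 6
14 → 1, 9, 6 → 3
17 → 1, 9, 6 → 3
1 → none → 0
9 → 6 → 1
27 → 6, 21 → 2
6 → none → 0
21 → none → 0
Sum: 10 + 5 + 8 + 3 + 6 + 3 + 3 + 0 + 1 + 2 + 0 + 0 = 41

41 out-of-order pairs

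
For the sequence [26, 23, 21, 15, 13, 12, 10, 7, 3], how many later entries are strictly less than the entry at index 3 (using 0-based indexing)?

5 such elements

The element at index 3 is 15.
Elements after it: 13, 12, 10, 7, 3
Those smaller than 15: 13, 12, 10, 7, 3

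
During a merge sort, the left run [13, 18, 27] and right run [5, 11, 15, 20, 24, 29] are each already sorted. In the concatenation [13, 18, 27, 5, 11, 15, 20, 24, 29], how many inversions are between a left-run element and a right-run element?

Split inversions: 10

Take each right-half value and tally the left-half values above it:
r = 5: 13, 18, 27 → 3
r = 11: 13, 18, 27 → 3
r = 15: 18, 27 → 2
r = 20: 27 → 1
r = 24: 27 → 1
r = 29: none → 0
Cross-inversions: 3 + 3 + 2 + 1 + 1 + 0 = 10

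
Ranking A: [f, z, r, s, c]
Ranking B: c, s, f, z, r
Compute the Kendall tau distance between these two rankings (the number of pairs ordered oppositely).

7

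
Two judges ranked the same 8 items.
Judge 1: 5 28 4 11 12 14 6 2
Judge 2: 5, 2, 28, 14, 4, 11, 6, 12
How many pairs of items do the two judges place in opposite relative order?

Assign each item its position (1..8) in the first ordering, then rewrite the second ordering as that position sequence:
positions: 5→1, 28→2, 4→3, 11→4, 12→5, 14→6, 6→7, 2→8
second ordering as positions: [1, 8, 2, 6, 3, 4, 7, 5]
Discordant pairs = inversions in this position sequence.
1: 0
8: 2, 6, 3, 4, 7, 5 → 6
2: 0
6: 3, 4, 5 → 3
3: 0
4: 0
7: 5 → 1
5: 0
Total: 0 + 6 + 0 + 3 + 0 + 0 + 1 + 0 = 10

10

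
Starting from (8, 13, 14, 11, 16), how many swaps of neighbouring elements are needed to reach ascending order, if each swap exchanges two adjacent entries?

2

Each adjacent swap fixes exactly one inversion, so the minimum swap count equals the number of inversions.
Count inversions — for each element, later elements that are smaller:
8: none → 0
13: 11 → 1
14: 11 → 1
11: none → 0
16: none → 0
Total inversions: 0 + 1 + 1 + 0 + 0 = 2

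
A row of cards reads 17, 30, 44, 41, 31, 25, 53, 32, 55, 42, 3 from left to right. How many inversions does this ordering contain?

23

For each element, count later entries that are smaller:
17 → 3 → 1
30 → 25, 3 → 2
44 → 41, 31, 25, 32, 42, 3 → 6
41 → 31, 25, 32, 3 → 4
31 → 25, 3 → 2
25 → 3 → 1
53 → 32, 42, 3 → 3
32 → 3 → 1
55 → 42, 3 → 2
42 → 3 → 1
3 → none → 0
Sum: 1 + 2 + 6 + 4 + 2 + 1 + 3 + 1 + 2 + 1 + 0 = 23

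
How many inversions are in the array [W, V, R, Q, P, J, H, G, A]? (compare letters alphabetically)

36 inversions

Sweep left to right; for each value list the smaller values that follow it:
W → V, R, Q, P, J, H, G, A → 8
V → R, Q, P, J, H, G, A → 7
R → Q, P, J, H, G, A → 6
Q → P, J, H, G, A → 5
P → J, H, G, A → 4
J → H, G, A → 3
H → G, A → 2
G → A → 1
A → none → 0
Sum: 8 + 7 + 6 + 5 + 4 + 3 + 2 + 1 + 0 = 36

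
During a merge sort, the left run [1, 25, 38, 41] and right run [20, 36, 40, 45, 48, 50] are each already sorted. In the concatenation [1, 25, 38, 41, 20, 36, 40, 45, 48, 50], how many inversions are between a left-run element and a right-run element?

Take each right-half value and tally the left-half values above it:
r = 20: 25, 38, 41 → 3
r = 36: 38, 41 → 2
r = 40: 41 → 1
r = 45: none → 0
r = 48: none → 0
r = 50: none → 0
Cross-inversions: 3 + 2 + 1 + 0 + 0 + 0 = 6

6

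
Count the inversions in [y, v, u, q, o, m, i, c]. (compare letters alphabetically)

Element-by-element contributions:
y → v, u, q, o, m, i, c → 7
v → u, q, o, m, i, c → 6
u → q, o, m, i, c → 5
q → o, m, i, c → 4
o → m, i, c → 3
m → i, c → 2
i → c → 1
c → none → 0
Sum: 7 + 6 + 5 + 4 + 3 + 2 + 1 + 0 = 28

There are 28 inversions.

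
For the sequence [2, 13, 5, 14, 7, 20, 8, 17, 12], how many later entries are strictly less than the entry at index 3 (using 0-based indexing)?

3

The element at index 3 is 14.
Elements after it: 7, 20, 8, 17, 12
Those smaller than 14: 7, 8, 12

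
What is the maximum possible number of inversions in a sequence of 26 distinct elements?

325 inversions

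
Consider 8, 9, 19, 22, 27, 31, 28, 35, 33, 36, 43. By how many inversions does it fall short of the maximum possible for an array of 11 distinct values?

53

Maximum inversions for 11 distinct elements is C(11, 2) = 11·10/2 = 55.
Current inversions — for each element, count later smaller elements:
8: 0
9: 0
19: 0
22: 0
27: 0
31: 1
28: 0
35: 1
33: 0
36: 0
43: 0
Current total: 0 + 0 + 0 + 0 + 0 + 1 + 0 + 1 + 0 + 0 + 0 = 2
Shortfall: 55 − 2 = 53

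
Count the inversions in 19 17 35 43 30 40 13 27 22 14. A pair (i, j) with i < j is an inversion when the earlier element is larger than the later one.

Element-by-element contributions:
19 → 17, 13, 14 → 3
17 → 13, 14 → 2
35 → 30, 13, 27, 22, 14 → 5
43 → 30, 40, 13, 27, 22, 14 → 6
30 → 13, 27, 22, 14 → 4
40 → 13, 27, 22, 14 → 4
13 → none → 0
27 → 22, 14 → 2
22 → 14 → 1
14 → none → 0
Sum: 3 + 2 + 5 + 6 + 4 + 4 + 0 + 2 + 1 + 0 = 27

27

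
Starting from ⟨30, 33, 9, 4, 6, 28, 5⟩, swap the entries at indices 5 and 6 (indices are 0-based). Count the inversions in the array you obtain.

14 inversions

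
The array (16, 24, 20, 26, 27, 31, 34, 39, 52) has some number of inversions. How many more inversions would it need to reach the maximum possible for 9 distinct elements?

35 inversions short

Maximum inversions for 9 distinct elements is C(9, 2) = 9·8/2 = 36.
Current inversions — for each element, count later smaller elements:
16: 0
24: 1
20: 0
26: 0
27: 0
31: 0
34: 0
39: 0
52: 0
Current total: 0 + 1 + 0 + 0 + 0 + 0 + 0 + 0 + 0 = 1
Shortfall: 36 − 1 = 35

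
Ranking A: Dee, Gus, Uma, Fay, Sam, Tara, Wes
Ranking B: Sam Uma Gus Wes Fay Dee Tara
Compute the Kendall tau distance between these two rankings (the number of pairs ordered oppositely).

11 discordant pairs

Assign each item its position (1..7) in the first ordering, then rewrite the second ordering as that position sequence:
positions: Dee→1, Gus→2, Uma→3, Fay→4, Sam→5, Tara→6, Wes→7
second ordering as positions: [5, 3, 2, 7, 4, 1, 6]
Discordant pairs = inversions in this position sequence.
5: 3, 2, 4, 1 → 4
3: 2, 1 → 2
2: 1 → 1
7: 4, 1, 6 → 3
4: 1 → 1
1: 0
6: 0
Total: 4 + 2 + 1 + 3 + 1 + 0 + 0 = 11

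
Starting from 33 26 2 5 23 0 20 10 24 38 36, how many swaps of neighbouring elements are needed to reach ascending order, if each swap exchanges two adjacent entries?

Minimum adjacent swaps = number of inversions (each swap of adjacent out-of-order elements removes one inversion and no swap can remove more).
Count inversions — for each element, later elements that are smaller:
33: 26, 2, 5, 23, 0, 20, 10, 24 → 8
26: 2, 5, 23, 0, 20, 10, 24 → 7
2: 0 → 1
5: 0 → 1
23: 0, 20, 10 → 3
0: none → 0
20: 10 → 1
10: none → 0
24: none → 0
38: 36 → 1
36: none → 0
Total inversions: 8 + 7 + 1 + 1 + 3 + 0 + 1 + 0 + 0 + 1 + 0 = 22

22 adjacent swaps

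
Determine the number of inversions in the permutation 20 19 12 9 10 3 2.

20

Element-by-element contributions:
20: 6
19: 5
12: 4
9: 2
10: 2
3: 1
2: 0
Sum: 6 + 5 + 4 + 2 + 2 + 1 + 0 = 20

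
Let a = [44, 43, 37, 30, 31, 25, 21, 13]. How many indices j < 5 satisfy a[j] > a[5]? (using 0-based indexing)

5

The element at index 5 is 25.
Elements before it: 44, 43, 37, 30, 31
Those larger than 25: 44, 43, 37, 30, 31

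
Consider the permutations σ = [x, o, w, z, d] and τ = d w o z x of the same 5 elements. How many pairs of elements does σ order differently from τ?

Assign each item its position (1..5) in the first ordering, then rewrite the second ordering as that position sequence:
positions: x→1, o→2, w→3, z→4, d→5
second ordering as positions: [5, 3, 2, 4, 1]
Discordant pairs = inversions in this position sequence.
5: 3, 2, 4, 1 → 4
3: 2, 1 → 2
2: 1 → 1
4: 1 → 1
1: 0
Total: 4 + 2 + 1 + 1 + 0 = 8

There are 8 discordant pairs.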